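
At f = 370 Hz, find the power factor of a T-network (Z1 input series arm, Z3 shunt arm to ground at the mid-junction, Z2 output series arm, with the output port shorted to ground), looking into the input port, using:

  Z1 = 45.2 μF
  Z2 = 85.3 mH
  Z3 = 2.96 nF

Step 1 — Angular frequency: ω = 2π·f = 2π·370 = 2325 rad/s.
Step 2 — Component impedances:
  Z1: Z = 1/(jωC) = -j/(ω·C) = 0 - j9.517 Ω
  Z2: Z = jωL = j·2325·0.0853 = 0 + j198.3 Ω
  Z3: Z = 1/(jωC) = -j/(ω·C) = 0 - j1.453e+05 Ω
Step 3 — With the output port shorted to ground, the output series arm Z2 runs from the junction to ground; the shunt arm Z3 also runs from the junction to ground. They appear in parallel: Z3 || Z2 = 0 + j198.6 Ω.
Step 4 — Series with input arm Z1: Z_in = Z1 + (Z3 || Z2) = 0 + j189.1 Ω = 189.1∠90.0° Ω.
Step 5 — Power factor: PF = cos(φ) = Re(Z)/|Z| = 0/189.1 = 0.
Step 6 — Type: Im(Z) = 189.1 ⇒ lagging (phase φ = 90.0°).

PF = 0 (lagging, φ = 90.0°)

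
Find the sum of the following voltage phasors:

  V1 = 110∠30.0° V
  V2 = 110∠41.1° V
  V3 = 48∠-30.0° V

Step 1 — Convert each phasor to rectangular form:
  V1 = 110·(cos(30.0°) + j·sin(30.0°)) = 95.26 + j55 V
  V2 = 110·(cos(41.1°) + j·sin(41.1°)) = 82.89 + j72.31 V
  V3 = 48·(cos(-30.0°) + j·sin(-30.0°)) = 41.57 - j24 V
Step 2 — Sum components: V_total = 219.7 + j103.3 V.
Step 3 — Convert to polar: |V_total| = 242.8 V, ∠V_total = 25.2°.

V_total = 242.8∠25.2° V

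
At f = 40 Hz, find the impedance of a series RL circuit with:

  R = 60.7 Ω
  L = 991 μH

Step 1 — Angular frequency: ω = 2π·f = 2π·40 = 251.3 rad/s.
Step 2 — Component impedances:
  R: Z = R = 60.7 Ω
  L: Z = jωL = j·251.3·0.000991 = 0 + j0.2491 Ω
Step 3 — Series combination: Z_total = R + L = 60.7 + j0.2491 Ω = 60.7∠0.2° Ω.

Z = 60.7 + j0.2491 Ω = 60.7∠0.2° Ω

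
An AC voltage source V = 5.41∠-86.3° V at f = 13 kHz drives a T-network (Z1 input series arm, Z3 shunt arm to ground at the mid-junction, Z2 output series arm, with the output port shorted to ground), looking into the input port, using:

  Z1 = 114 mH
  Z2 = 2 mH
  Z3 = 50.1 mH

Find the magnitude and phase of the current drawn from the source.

Step 1 — Angular frequency: ω = 2π·f = 2π·1.3e+04 = 8.168e+04 rad/s.
Step 2 — Component impedances:
  Z1: Z = jωL = j·8.168e+04·0.114 = 0 + j9312 Ω
  Z2: Z = jωL = j·8.168e+04·0.002 = 0 + j163.4 Ω
  Z3: Z = jωL = j·8.168e+04·0.0501 = 0 + j4092 Ω
Step 3 — With the output port shorted to ground, the output series arm Z2 runs from the junction to ground; the shunt arm Z3 also runs from the junction to ground. They appear in parallel: Z3 || Z2 = 0 + j157.1 Ω.
Step 4 — Series with input arm Z1: Z_in = Z1 + (Z3 || Z2) = 0 + j9469 Ω = 9469∠90.0° Ω.
Step 5 — Source phasor: V = 5.41∠-86.3° V = 0.3491 - j5.399 V.
Step 6 — Ohm's law: I = V / Z_total = (0.3491 - j5.399) / (0 + j9469) = -0.0005702 - j3.687e-05 A.
Step 7 — Convert to polar: |I| = 0.0005714 A, ∠I = -176.3°.

I = 0.0005714∠-176.3° A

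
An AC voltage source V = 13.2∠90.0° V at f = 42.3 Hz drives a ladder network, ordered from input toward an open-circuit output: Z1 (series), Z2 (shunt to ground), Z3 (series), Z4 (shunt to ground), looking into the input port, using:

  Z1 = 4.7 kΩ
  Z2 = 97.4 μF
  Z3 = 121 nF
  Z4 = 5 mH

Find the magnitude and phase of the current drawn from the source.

Step 1 — Angular frequency: ω = 2π·f = 2π·42.3 = 265.8 rad/s.
Step 2 — Component impedances:
  Z1: Z = R = 4700 Ω
  Z2: Z = 1/(jωC) = -j/(ω·C) = 0 - j38.63 Ω
  Z3: Z = 1/(jωC) = -j/(ω·C) = 0 - j3.11e+04 Ω
  Z4: Z = jωL = j·265.8·0.005 = 0 + j1.329 Ω
Step 3 — Ladder network (open output): work backward from the far end, alternating series and parallel combinations. Z_in = 4700 - j38.58 Ω = 4700∠-0.5° Ω.
Step 4 — Source phasor: V = 13.2∠90.0° V = 0 + j13.2 V.
Step 5 — Ohm's law: I = V / Z_total = (0 + j13.2) / (4700 - j38.58) = -2.305e-05 + j0.002808 A.
Step 6 — Convert to polar: |I| = 0.002808 A, ∠I = 90.5°.

I = 0.002808∠90.5° A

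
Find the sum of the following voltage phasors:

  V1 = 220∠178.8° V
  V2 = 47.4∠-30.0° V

Step 1 — Convert each phasor to rectangular form:
  V1 = 220·(cos(178.8°) + j·sin(178.8°)) = -220 + j4.607 V
  V2 = 47.4·(cos(-30.0°) + j·sin(-30.0°)) = 41.05 - j23.7 V
Step 2 — Sum components: V_total = -178.9 - j19.09 V.
Step 3 — Convert to polar: |V_total| = 179.9 V, ∠V_total = -173.9°.

V_total = 179.9∠-173.9° V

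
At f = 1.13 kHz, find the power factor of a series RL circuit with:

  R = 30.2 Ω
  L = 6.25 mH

Step 1 — Angular frequency: ω = 2π·f = 2π·1130 = 7100 rad/s.
Step 2 — Component impedances:
  R: Z = R = 30.2 Ω
  L: Z = jωL = j·7100·0.00625 = 0 + j44.37 Ω
Step 3 — Series combination: Z_total = R + L = 30.2 + j44.37 Ω = 53.68∠55.8° Ω.
Step 4 — Power factor: PF = cos(φ) = Re(Z)/|Z| = 30.2/53.68 = 0.5626.
Step 5 — Type: Im(Z) = 44.37 ⇒ lagging (phase φ = 55.8°).

PF = 0.5626 (lagging, φ = 55.8°)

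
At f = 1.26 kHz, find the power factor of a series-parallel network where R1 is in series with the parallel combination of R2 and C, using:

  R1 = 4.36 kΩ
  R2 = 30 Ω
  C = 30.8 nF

Step 1 — Angular frequency: ω = 2π·f = 2π·1260 = 7917 rad/s.
Step 2 — Component impedances:
  R1: Z = R = 4360 Ω
  R2: Z = R = 30 Ω
  C: Z = 1/(jωC) = -j/(ω·C) = 0 - j4101 Ω
Step 3 — Parallel branch: R2 || C = 1/(1/R2 + 1/C) = 30 - j0.2194 Ω.
Step 4 — Series with R1: Z_total = R1 + (R2 || C) = 4390 - j0.2194 Ω = 4390∠-0.0° Ω.
Step 5 — Power factor: PF = cos(φ) = Re(Z)/|Z| = 4390/4390 = 1.
Step 6 — Type: Im(Z) = -0.2194 ⇒ leading (phase φ = -0.0°).

PF = 1 (leading, φ = -0.0°)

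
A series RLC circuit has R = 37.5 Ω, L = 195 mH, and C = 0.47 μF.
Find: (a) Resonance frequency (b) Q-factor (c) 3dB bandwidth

Step 1 — Resonance: ω₀ = 1/√(LC) = 1/√(0.195·4.7e-07) = 3303 rad/s.
Step 2 — f₀ = ω₀/(2π) = 525.7 Hz.
Step 3 — Series Q: Q = ω₀L/R = 3303·0.195/37.5 = 17.18.
Step 4 — Bandwidth: Δω = ω₀/Q = 192.3 rad/s; BW = Δω/(2π) = 30.61 Hz.

(a) f₀ = 525.7 Hz  (b) Q = 17.18  (c) BW = 30.61 Hz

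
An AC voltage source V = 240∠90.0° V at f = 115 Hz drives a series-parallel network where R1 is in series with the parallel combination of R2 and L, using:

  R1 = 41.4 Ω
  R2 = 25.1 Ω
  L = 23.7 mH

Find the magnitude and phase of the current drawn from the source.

Step 1 — Angular frequency: ω = 2π·f = 2π·115 = 722.6 rad/s.
Step 2 — Component impedances:
  R1: Z = R = 41.4 Ω
  R2: Z = R = 25.1 Ω
  L: Z = jωL = j·722.6·0.0237 = 0 + j17.12 Ω
Step 3 — Parallel branch: R2 || L = 1/(1/R2 + 1/L) = 7.973 + j11.69 Ω.
Step 4 — Series with R1: Z_total = R1 + (R2 || L) = 49.37 + j11.69 Ω = 50.74∠13.3° Ω.
Step 5 — Source phasor: V = 240∠90.0° V = 0 + j240 V.
Step 6 — Ohm's law: I = V / Z_total = (0 + j240) / (49.37 + j11.69) = 1.089 + j4.603 A.
Step 7 — Convert to polar: |I| = 4.73 A, ∠I = 76.7°.

I = 4.73∠76.7° A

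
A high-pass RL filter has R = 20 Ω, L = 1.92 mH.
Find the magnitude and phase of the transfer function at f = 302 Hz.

Step 1 — Angular frequency: ω = 2π·302 = 1898 rad/s.
Step 2 — Transfer function: H(jω) = jωL/(R + jωL).
Step 3 — Numerator jωL = j·3.643; denominator R + jωL = 20 + j3.643.
Step 4 — H = 0.03212 + j0.1763.
Step 5 — Magnitude: |H| = 0.1792 (-14.9 dB); phase: φ = 79.7°.

|H| = 0.1792 (-14.9 dB), φ = 79.7°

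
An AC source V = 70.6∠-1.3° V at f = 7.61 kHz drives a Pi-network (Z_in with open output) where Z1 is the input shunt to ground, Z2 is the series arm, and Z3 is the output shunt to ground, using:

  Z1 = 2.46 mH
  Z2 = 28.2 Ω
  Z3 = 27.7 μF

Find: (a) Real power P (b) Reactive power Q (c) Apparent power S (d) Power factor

Step 1 — Angular frequency: ω = 2π·f = 2π·7610 = 4.782e+04 rad/s.
Step 2 — Component impedances:
  Z1: Z = jωL = j·4.782e+04·0.00246 = 0 + j117.6 Ω
  Z2: Z = R = 28.2 Ω
  Z3: Z = 1/(jωC) = -j/(ω·C) = 0 - j0.755 Ω
Step 3 — With open output, the series arm Z2 and the output shunt Z3 appear in series to ground: Z2 + Z3 = 28.2 - j0.755 Ω.
Step 4 — Parallel with input shunt Z1: Z_in = Z1 || (Z2 + Z3) = 26.99 + j5.754 Ω = 27.6∠12.0° Ω.
Step 5 — Source phasor: V = 70.6∠-1.3° V = 70.58 - j1.602 V.
Step 6 — Current: I = V / Z = 2.489 - j0.5899 A = 2.558∠-13.3° A.
Step 7 — Complex power: S = V·I* = 176.6 + j37.65 VA.
Step 8 — Real power: P = Re(S) = 176.6 W.
Step 9 — Reactive power: Q = Im(S) = 37.65 VAR.
Step 10 — Apparent power: |S| = 180.6 VA.
Step 11 — Power factor: PF = P/|S| = 0.978 (lagging).

(a) P = 176.6 W  (b) Q = 37.65 VAR  (c) S = 180.6 VA  (d) PF = 0.978 (lagging)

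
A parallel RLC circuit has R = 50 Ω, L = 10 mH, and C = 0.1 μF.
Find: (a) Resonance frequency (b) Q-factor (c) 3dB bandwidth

Step 1 — Resonance: ω₀ = 1/√(LC) = 1/√(0.01·1e-07) = 3.162e+04 rad/s.
Step 2 — f₀ = ω₀/(2π) = 5033 Hz.
Step 3 — Parallel Q: Q = R/(ω₀L) = 50/(3.162e+04·0.01) = 0.1581.
Step 4 — Bandwidth: Δω = ω₀/Q = 2e+05 rad/s; BW = Δω/(2π) = 3.183e+04 Hz.

(a) f₀ = 5033 Hz  (b) Q = 0.1581  (c) BW = 3.183e+04 Hz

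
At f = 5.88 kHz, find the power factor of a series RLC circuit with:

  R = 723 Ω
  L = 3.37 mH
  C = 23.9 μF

Step 1 — Angular frequency: ω = 2π·f = 2π·5880 = 3.695e+04 rad/s.
Step 2 — Component impedances:
  R: Z = R = 723 Ω
  L: Z = jωL = j·3.695e+04·0.00337 = 0 + j124.5 Ω
  C: Z = 1/(jωC) = -j/(ω·C) = 0 - j1.133 Ω
Step 3 — Series combination: Z_total = R + L + C = 723 + j123.4 Ω = 733.5∠9.7° Ω.
Step 4 — Power factor: PF = cos(φ) = Re(Z)/|Z| = 723/733.45 = 0.9858.
Step 5 — Type: Im(Z) = 123.4 ⇒ lagging (phase φ = 9.7°).

PF = 0.9858 (lagging, φ = 9.7°)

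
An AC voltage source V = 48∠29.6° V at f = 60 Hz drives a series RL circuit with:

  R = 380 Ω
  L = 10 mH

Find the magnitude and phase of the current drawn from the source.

Step 1 — Angular frequency: ω = 2π·f = 2π·60 = 377 rad/s.
Step 2 — Component impedances:
  R: Z = R = 380 Ω
  L: Z = jωL = j·377·0.01 = 0 + j3.77 Ω
Step 3 — Series combination: Z_total = R + L = 380 + j3.77 Ω = 380∠0.6° Ω.
Step 4 — Source phasor: V = 48∠29.6° V = 41.74 + j23.71 V.
Step 5 — Ohm's law: I = V / Z_total = (41.74 + j23.71) / (380 + j3.77) = 0.1104 + j0.0613 A.
Step 6 — Convert to polar: |I| = 0.1263 A, ∠I = 29.0°.

I = 0.1263∠29.0° A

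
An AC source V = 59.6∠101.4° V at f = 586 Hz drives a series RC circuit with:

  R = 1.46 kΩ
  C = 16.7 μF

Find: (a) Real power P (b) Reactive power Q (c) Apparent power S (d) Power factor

Step 1 — Angular frequency: ω = 2π·f = 2π·586 = 3682 rad/s.
Step 2 — Component impedances:
  R: Z = R = 1460 Ω
  C: Z = 1/(jωC) = -j/(ω·C) = 0 - j16.26 Ω
Step 3 — Series combination: Z_total = R + C = 1460 - j16.26 Ω = 1460∠-0.6° Ω.
Step 4 — Source phasor: V = 59.6∠101.4° V = -11.78 + j58.42 V.
Step 5 — Current: I = V / Z = -0.008513 + j0.03992 A = 0.04082∠102.0° A.
Step 6 — Complex power: S = V·I* = 2.433 - j0.0271 VA.
Step 7 — Real power: P = Re(S) = 2.433 W.
Step 8 — Reactive power: Q = Im(S) = -0.0271 VAR.
Step 9 — Apparent power: |S| = 2.433 VA.
Step 10 — Power factor: PF = P/|S| = 0.9999 (leading).

(a) P = 2.433 W  (b) Q = -0.0271 VAR  (c) S = 2.433 VA  (d) PF = 0.9999 (leading)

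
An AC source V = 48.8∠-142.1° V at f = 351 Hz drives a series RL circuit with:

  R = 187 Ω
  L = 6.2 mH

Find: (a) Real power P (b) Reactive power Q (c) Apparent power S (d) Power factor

Step 1 — Angular frequency: ω = 2π·f = 2π·351 = 2205 rad/s.
Step 2 — Component impedances:
  R: Z = R = 187 Ω
  L: Z = jωL = j·2205·0.0062 = 0 + j13.67 Ω
Step 3 — Series combination: Z_total = R + L = 187 + j13.67 Ω = 187.5∠4.2° Ω.
Step 4 — Source phasor: V = 48.8∠-142.1° V = -38.51 - j29.98 V.
Step 5 — Current: I = V / Z = -0.2165 - j0.1445 A = 0.2603∠-146.3° A.
Step 6 — Complex power: S = V·I* = 12.67 + j0.9262 VA.
Step 7 — Real power: P = Re(S) = 12.67 W.
Step 8 — Reactive power: Q = Im(S) = 0.9262 VAR.
Step 9 — Apparent power: |S| = 12.7 VA.
Step 10 — Power factor: PF = P/|S| = 0.9973 (lagging).

(a) P = 12.67 W  (b) Q = 0.9262 VAR  (c) S = 12.7 VA  (d) PF = 0.9973 (lagging)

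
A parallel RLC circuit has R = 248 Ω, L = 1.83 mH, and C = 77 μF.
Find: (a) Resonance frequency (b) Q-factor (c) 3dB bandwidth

Step 1 — Resonance: ω₀ = 1/√(LC) = 1/√(0.00183·7.7e-05) = 2664 rad/s.
Step 2 — f₀ = ω₀/(2π) = 424 Hz.
Step 3 — Parallel Q: Q = R/(ω₀L) = 248/(2664·0.00183) = 50.87.
Step 4 — Bandwidth: Δω = ω₀/Q = 52.37 rad/s; BW = Δω/(2π) = 8.334 Hz.

(a) f₀ = 424 Hz  (b) Q = 50.87  (c) BW = 8.334 Hz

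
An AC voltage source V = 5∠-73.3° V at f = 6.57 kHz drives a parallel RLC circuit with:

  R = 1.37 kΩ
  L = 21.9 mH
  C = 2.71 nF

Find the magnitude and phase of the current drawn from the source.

Step 1 — Angular frequency: ω = 2π·f = 2π·6570 = 4.128e+04 rad/s.
Step 2 — Component impedances:
  R: Z = R = 1370 Ω
  L: Z = jωL = j·4.128e+04·0.0219 = 0 + j904 Ω
  C: Z = 1/(jωC) = -j/(ω·C) = 0 - j8939 Ω
Step 3 — Parallel combination: 1/Z_total = 1/R + 1/L + 1/C; Z_total = 479.8 + j653.5 Ω = 810.7∠53.7° Ω.
Step 4 — Source phasor: V = 5∠-73.3° V = 1.437 - j4.789 V.
Step 5 — Ohm's law: I = V / Z_total = (1.437 - j4.789) / (479.8 + j653.5) = -0.003713 - j0.004924 A.
Step 6 — Convert to polar: |I| = 0.006167 A, ∠I = -127.0°.

I = 0.006167∠-127.0° A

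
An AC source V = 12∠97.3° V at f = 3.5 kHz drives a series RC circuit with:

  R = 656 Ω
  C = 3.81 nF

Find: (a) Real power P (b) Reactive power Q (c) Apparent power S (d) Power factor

Step 1 — Angular frequency: ω = 2π·f = 2π·3500 = 2.199e+04 rad/s.
Step 2 — Component impedances:
  R: Z = R = 656 Ω
  C: Z = 1/(jωC) = -j/(ω·C) = 0 - j1.194e+04 Ω
Step 3 — Series combination: Z_total = R + C = 656 - j1.194e+04 Ω = 1.195e+04∠-86.9° Ω.
Step 4 — Source phasor: V = 12∠97.3° V = -1.525 + j11.9 V.
Step 5 — Current: I = V / Z = -0.001001 - j7.272e-05 A = 0.001004∠-175.8° A.
Step 6 — Complex power: S = V·I* = 0.0006612 - j0.01203 VA.
Step 7 — Real power: P = Re(S) = 0.0006612 W.
Step 8 — Reactive power: Q = Im(S) = -0.01203 VAR.
Step 9 — Apparent power: |S| = 0.01205 VA.
Step 10 — Power factor: PF = P/|S| = 0.05488 (leading).

(a) P = 0.0006612 W  (b) Q = -0.01203 VAR  (c) S = 0.01205 VA  (d) PF = 0.05488 (leading)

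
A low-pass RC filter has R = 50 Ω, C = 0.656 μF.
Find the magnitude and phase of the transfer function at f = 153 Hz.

Step 1 — Angular frequency: ω = 2π·153 = 961.3 rad/s.
Step 2 — Transfer function: H(jω) = 1/(1 + jωRC).
Step 3 — Denominator: 1 + jωRC = 1 + j·961.3·50·6.56e-07 = 1 + j0.03153.
Step 4 — H = 0.999 - j0.0315.
Step 5 — Magnitude: |H| = 0.9995 (-0.0 dB); phase: φ = -1.8°.

|H| = 0.9995 (-0.0 dB), φ = -1.8°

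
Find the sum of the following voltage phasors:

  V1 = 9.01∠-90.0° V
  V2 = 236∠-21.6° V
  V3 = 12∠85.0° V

Step 1 — Convert each phasor to rectangular form:
  V1 = 9.01·(cos(-90.0°) + j·sin(-90.0°)) = 0 - j9.01 V
  V2 = 236·(cos(-21.6°) + j·sin(-21.6°)) = 219.4 - j86.88 V
  V3 = 12·(cos(85.0°) + j·sin(85.0°)) = 1.046 + j11.95 V
Step 2 — Sum components: V_total = 220.5 - j83.93 V.
Step 3 — Convert to polar: |V_total| = 235.9 V, ∠V_total = -20.8°.

V_total = 235.9∠-20.8° V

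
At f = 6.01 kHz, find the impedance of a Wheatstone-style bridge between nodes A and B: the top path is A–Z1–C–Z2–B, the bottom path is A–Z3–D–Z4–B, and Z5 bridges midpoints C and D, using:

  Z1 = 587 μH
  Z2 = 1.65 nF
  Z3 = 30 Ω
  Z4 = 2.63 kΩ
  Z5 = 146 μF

Step 1 — Angular frequency: ω = 2π·f = 2π·6010 = 3.776e+04 rad/s.
Step 2 — Component impedances:
  Z1: Z = jωL = j·3.776e+04·0.000587 = 0 + j22.17 Ω
  Z2: Z = 1/(jωC) = -j/(ω·C) = 0 - j1.605e+04 Ω
  Z3: Z = R = 30 Ω
  Z4: Z = R = 2630 Ω
  Z5: Z = 1/(jωC) = -j/(ω·C) = 0 - j0.1814 Ω
Step 3 — Bridge requires nodal analysis (the Z5 bridge couples midpoints C and D, so the two paths cannot be reduced to a simple series/parallel combination). Setting node B to ground and injecting 1 A at node A, the 3-node admittance system at A, C, D solves to V_A = Z_AB = 2572 - j405.4 Ω = 2603∠-9.0° Ω.

Z = 2572 - j405.4 Ω = 2603∠-9.0° Ω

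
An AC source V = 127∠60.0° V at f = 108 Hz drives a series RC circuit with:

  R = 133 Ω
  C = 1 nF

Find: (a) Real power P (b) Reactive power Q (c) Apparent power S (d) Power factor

Step 1 — Angular frequency: ω = 2π·f = 2π·108 = 678.6 rad/s.
Step 2 — Component impedances:
  R: Z = R = 133 Ω
  C: Z = 1/(jωC) = -j/(ω·C) = 0 - j1.474e+06 Ω
Step 3 — Series combination: Z_total = R + C = 133 - j1.474e+06 Ω = 1.474e+06∠-90.0° Ω.
Step 4 — Source phasor: V = 127∠60.0° V = 63.5 + j110 V.
Step 5 — Current: I = V / Z = -7.463e-05 + j4.31e-05 A = 8.618e-05∠150.0° A.
Step 6 — Complex power: S = V·I* = 9.878e-07 - j0.01094 VA.
Step 7 — Real power: P = Re(S) = 9.878e-07 W.
Step 8 — Reactive power: Q = Im(S) = -0.01094 VAR.
Step 9 — Apparent power: |S| = 0.01094 VA.
Step 10 — Power factor: PF = P/|S| = 9.025e-05 (leading).

(a) P = 9.878e-07 W  (b) Q = -0.01094 VAR  (c) S = 0.01094 VA  (d) PF = 9.025e-05 (leading)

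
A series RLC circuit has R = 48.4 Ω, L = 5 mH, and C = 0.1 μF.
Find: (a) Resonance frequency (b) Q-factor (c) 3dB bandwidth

Step 1 — Resonance: ω₀ = 1/√(LC) = 1/√(0.005·1e-07) = 4.472e+04 rad/s.
Step 2 — f₀ = ω₀/(2π) = 7118 Hz.
Step 3 — Series Q: Q = ω₀L/R = 4.472e+04·0.005/48.4 = 4.62.
Step 4 — Bandwidth: Δω = ω₀/Q = 9680 rad/s; BW = Δω/(2π) = 1541 Hz.

(a) f₀ = 7118 Hz  (b) Q = 4.62  (c) BW = 1541 Hz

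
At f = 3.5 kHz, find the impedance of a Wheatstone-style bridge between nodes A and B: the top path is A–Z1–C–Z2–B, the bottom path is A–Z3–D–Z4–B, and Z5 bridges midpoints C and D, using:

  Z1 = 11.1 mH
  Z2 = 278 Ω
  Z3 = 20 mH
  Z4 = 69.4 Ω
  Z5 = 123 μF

Step 1 — Angular frequency: ω = 2π·f = 2π·3500 = 2.199e+04 rad/s.
Step 2 — Component impedances:
  Z1: Z = jωL = j·2.199e+04·0.0111 = 0 + j244.1 Ω
  Z2: Z = R = 278 Ω
  Z3: Z = jωL = j·2.199e+04·0.02 = 0 + j439.8 Ω
  Z4: Z = R = 69.4 Ω
  Z5: Z = 1/(jωC) = -j/(ω·C) = 0 - j0.3697 Ω
Step 3 — Bridge requires nodal analysis (the Z5 bridge couples midpoints C and D, so the two paths cannot be reduced to a simple series/parallel combination). Setting node B to ground and injecting 1 A at node A, the 3-node admittance system at A, C, D solves to V_A = Z_AB = 55.54 + j156.9 Ω = 166.4∠70.5° Ω.

Z = 55.54 + j156.9 Ω = 166.4∠70.5° Ω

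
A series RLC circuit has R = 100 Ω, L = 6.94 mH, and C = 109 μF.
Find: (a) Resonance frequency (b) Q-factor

Step 1 — Resonance condition Im(Z)=0 gives ω₀ = 1/√(LC).
Step 2 — ω₀ = 1/√(0.00694·0.000109) = 1150 rad/s.
Step 3 — f₀ = ω₀/(2π) = 183 Hz.
Step 4 — Series Q: Q = ω₀L/R = 1150·0.00694/100 = 0.07979.

(a) f₀ = 183 Hz  (b) Q = 0.07979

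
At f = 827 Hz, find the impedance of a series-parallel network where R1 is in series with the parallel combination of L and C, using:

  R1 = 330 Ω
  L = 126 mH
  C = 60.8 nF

Step 1 — Angular frequency: ω = 2π·f = 2π·827 = 5196 rad/s.
Step 2 — Component impedances:
  R1: Z = R = 330 Ω
  L: Z = jωL = j·5196·0.126 = 0 + j654.7 Ω
  C: Z = 1/(jωC) = -j/(ω·C) = 0 - j3165 Ω
Step 3 — Parallel branch: L || C = 1/(1/L + 1/C) = 0 + j825.5 Ω.
Step 4 — Series with R1: Z_total = R1 + (L || C) = 330 + j825.5 Ω = 889∠68.2° Ω.

Z = 330 + j825.5 Ω = 889∠68.2° Ω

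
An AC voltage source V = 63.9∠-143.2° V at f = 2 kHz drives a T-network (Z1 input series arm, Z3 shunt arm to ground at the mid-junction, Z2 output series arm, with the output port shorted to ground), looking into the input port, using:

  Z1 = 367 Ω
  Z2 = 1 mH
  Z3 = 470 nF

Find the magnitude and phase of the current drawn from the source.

Step 1 — Angular frequency: ω = 2π·f = 2π·2000 = 1.257e+04 rad/s.
Step 2 — Component impedances:
  Z1: Z = R = 367 Ω
  Z2: Z = jωL = j·1.257e+04·0.001 = 0 + j12.57 Ω
  Z3: Z = 1/(jωC) = -j/(ω·C) = 0 - j169.3 Ω
Step 3 — With the output port shorted to ground, the output series arm Z2 runs from the junction to ground; the shunt arm Z3 also runs from the junction to ground. They appear in parallel: Z3 || Z2 = 0 + j13.57 Ω.
Step 4 — Series with input arm Z1: Z_in = Z1 + (Z3 || Z2) = 367 + j13.57 Ω = 367.3∠2.1° Ω.
Step 5 — Source phasor: V = 63.9∠-143.2° V = -51.17 - j38.28 V.
Step 6 — Ohm's law: I = V / Z_total = (-51.17 - j38.28) / (367 + j13.57) = -0.1431 - j0.09901 A.
Step 7 — Convert to polar: |I| = 0.174 A, ∠I = -145.3°.

I = 0.174∠-145.3° A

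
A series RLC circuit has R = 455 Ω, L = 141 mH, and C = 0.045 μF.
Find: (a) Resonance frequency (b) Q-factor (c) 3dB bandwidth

Step 1 — Resonance condition Im(Z)=0 gives ω₀ = 1/√(LC).
Step 2 — ω₀ = 1/√(0.141·4.5e-08) = 1.255e+04 rad/s.
Step 3 — f₀ = ω₀/(2π) = 1998 Hz.
Step 4 — Series Q: Q = ω₀L/R = 1.255e+04·0.141/455 = 3.89.
Step 5 — 3dB bandwidth: Δω = ω₀/Q = 3227 rad/s; BW = Δω/(2π) = 513.6 Hz.

(a) f₀ = 1998 Hz  (b) Q = 3.89  (c) BW = 513.6 Hz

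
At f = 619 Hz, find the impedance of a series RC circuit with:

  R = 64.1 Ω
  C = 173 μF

Step 1 — Angular frequency: ω = 2π·f = 2π·619 = 3889 rad/s.
Step 2 — Component impedances:
  R: Z = R = 64.1 Ω
  C: Z = 1/(jωC) = -j/(ω·C) = 0 - j1.486 Ω
Step 3 — Series combination: Z_total = R + C = 64.1 - j1.486 Ω = 64.12∠-1.3° Ω.

Z = 64.1 - j1.486 Ω = 64.12∠-1.3° Ω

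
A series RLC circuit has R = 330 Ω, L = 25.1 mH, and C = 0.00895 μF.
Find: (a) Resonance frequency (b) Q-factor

Step 1 — Resonance condition Im(Z)=0 gives ω₀ = 1/√(LC).
Step 2 — ω₀ = 1/√(0.0251·8.95e-09) = 6.672e+04 rad/s.
Step 3 — f₀ = ω₀/(2π) = 1.062e+04 Hz.
Step 4 — Series Q: Q = ω₀L/R = 6.672e+04·0.0251/330 = 5.075.

(a) f₀ = 1.062e+04 Hz  (b) Q = 5.075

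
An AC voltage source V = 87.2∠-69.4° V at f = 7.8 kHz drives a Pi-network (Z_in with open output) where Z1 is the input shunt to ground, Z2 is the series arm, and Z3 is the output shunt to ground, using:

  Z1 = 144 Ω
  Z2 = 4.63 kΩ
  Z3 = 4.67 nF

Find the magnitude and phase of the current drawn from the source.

Step 1 — Angular frequency: ω = 2π·f = 2π·7800 = 4.901e+04 rad/s.
Step 2 — Component impedances:
  Z1: Z = R = 144 Ω
  Z2: Z = R = 4630 Ω
  Z3: Z = 1/(jωC) = -j/(ω·C) = 0 - j4369 Ω
Step 3 — With open output, the series arm Z2 and the output shunt Z3 appear in series to ground: Z2 + Z3 = 4630 - j4369 Ω.
Step 4 — Parallel with input shunt Z1: Z_in = Z1 || (Z2 + Z3) = 141.6 - j2.163 Ω = 141.7∠-0.9° Ω.
Step 5 — Source phasor: V = 87.2∠-69.4° V = 30.68 - j81.62 V.
Step 6 — Ohm's law: I = V / Z_total = (30.68 - j81.62) / (141.6 - j2.163) = 0.2254 - j0.5729 A.
Step 7 — Convert to polar: |I| = 0.6156 A, ∠I = -68.5°.

I = 0.6156∠-68.5° A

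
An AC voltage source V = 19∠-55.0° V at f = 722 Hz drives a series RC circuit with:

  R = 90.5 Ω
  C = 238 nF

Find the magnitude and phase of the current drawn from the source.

Step 1 — Angular frequency: ω = 2π·f = 2π·722 = 4536 rad/s.
Step 2 — Component impedances:
  R: Z = R = 90.5 Ω
  C: Z = 1/(jωC) = -j/(ω·C) = 0 - j926.2 Ω
Step 3 — Series combination: Z_total = R + C = 90.5 - j926.2 Ω = 930.6∠-84.4° Ω.
Step 4 — Source phasor: V = 19∠-55.0° V = 10.9 - j15.56 V.
Step 5 — Ohm's law: I = V / Z_total = (10.9 - j15.56) / (90.5 - j926.2) = 0.01778 + j0.01003 A.
Step 6 — Convert to polar: |I| = 0.02042 A, ∠I = 29.4°.

I = 0.02042∠29.4° A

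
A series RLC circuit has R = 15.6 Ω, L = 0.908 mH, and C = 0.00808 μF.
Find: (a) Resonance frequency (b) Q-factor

Step 1 — Resonance condition Im(Z)=0 gives ω₀ = 1/√(LC).
Step 2 — ω₀ = 1/√(0.000908·8.08e-09) = 3.692e+05 rad/s.
Step 3 — f₀ = ω₀/(2π) = 5.876e+04 Hz.
Step 4 — Series Q: Q = ω₀L/R = 3.692e+05·0.000908/15.6 = 21.49.

(a) f₀ = 5.876e+04 Hz  (b) Q = 21.49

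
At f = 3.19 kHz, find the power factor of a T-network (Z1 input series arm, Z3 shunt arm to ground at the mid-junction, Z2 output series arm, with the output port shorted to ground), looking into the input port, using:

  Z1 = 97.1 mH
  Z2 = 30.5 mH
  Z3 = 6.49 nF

Step 1 — Angular frequency: ω = 2π·f = 2π·3190 = 2.004e+04 rad/s.
Step 2 — Component impedances:
  Z1: Z = jωL = j·2.004e+04·0.0971 = 0 + j1946 Ω
  Z2: Z = jωL = j·2.004e+04·0.0305 = 0 + j611.3 Ω
  Z3: Z = 1/(jωC) = -j/(ω·C) = 0 - j7687 Ω
Step 3 — With the output port shorted to ground, the output series arm Z2 runs from the junction to ground; the shunt arm Z3 also runs from the junction to ground. They appear in parallel: Z3 || Z2 = 0 + j664.1 Ω.
Step 4 — Series with input arm Z1: Z_in = Z1 + (Z3 || Z2) = 0 + j2610 Ω = 2610∠90.0° Ω.
Step 5 — Power factor: PF = cos(φ) = Re(Z)/|Z| = 0/2610 = 0.
Step 6 — Type: Im(Z) = 2610 ⇒ lagging (phase φ = 90.0°).

PF = 0 (lagging, φ = 90.0°)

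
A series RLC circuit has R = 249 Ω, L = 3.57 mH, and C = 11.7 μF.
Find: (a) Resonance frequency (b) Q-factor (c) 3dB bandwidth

Step 1 — Resonance: ω₀ = 1/√(LC) = 1/√(0.00357·1.17e-05) = 4893 rad/s.
Step 2 — f₀ = ω₀/(2π) = 778.7 Hz.
Step 3 — Series Q: Q = ω₀L/R = 4893·0.00357/249 = 0.07015.
Step 4 — Bandwidth: Δω = ω₀/Q = 6.975e+04 rad/s; BW = Δω/(2π) = 1.11e+04 Hz.

(a) f₀ = 778.7 Hz  (b) Q = 0.07015  (c) BW = 1.11e+04 Hz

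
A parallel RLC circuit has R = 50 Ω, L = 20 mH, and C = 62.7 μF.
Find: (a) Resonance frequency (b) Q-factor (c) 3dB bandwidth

Step 1 — Resonance: ω₀ = 1/√(LC) = 1/√(0.02·6.27e-05) = 893 rad/s.
Step 2 — f₀ = ω₀/(2π) = 142.1 Hz.
Step 3 — Parallel Q: Q = R/(ω₀L) = 50/(893·0.02) = 2.8.
Step 4 — Bandwidth: Δω = ω₀/Q = 319 rad/s; BW = Δω/(2π) = 50.77 Hz.

(a) f₀ = 142.1 Hz  (b) Q = 2.8  (c) BW = 50.77 Hz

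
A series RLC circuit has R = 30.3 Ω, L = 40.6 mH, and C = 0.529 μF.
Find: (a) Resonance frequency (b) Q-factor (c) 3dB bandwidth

Step 1 — Resonance: ω₀ = 1/√(LC) = 1/√(0.0406·5.29e-07) = 6824 rad/s.
Step 2 — f₀ = ω₀/(2π) = 1086 Hz.
Step 3 — Series Q: Q = ω₀L/R = 6824·0.0406/30.3 = 9.143.
Step 4 — Bandwidth: Δω = ω₀/Q = 746.3 rad/s; BW = Δω/(2π) = 118.8 Hz.

(a) f₀ = 1086 Hz  (b) Q = 9.143  (c) BW = 118.8 Hz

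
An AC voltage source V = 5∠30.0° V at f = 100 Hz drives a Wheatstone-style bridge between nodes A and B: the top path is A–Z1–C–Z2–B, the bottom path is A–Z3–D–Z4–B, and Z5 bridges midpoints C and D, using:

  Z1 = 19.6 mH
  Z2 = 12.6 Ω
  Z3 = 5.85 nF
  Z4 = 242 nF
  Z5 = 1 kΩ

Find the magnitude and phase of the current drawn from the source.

Step 1 — Angular frequency: ω = 2π·f = 2π·100 = 628.3 rad/s.
Step 2 — Component impedances:
  Z1: Z = jωL = j·628.3·0.0196 = 0 + j12.32 Ω
  Z2: Z = R = 12.6 Ω
  Z3: Z = 1/(jωC) = -j/(ω·C) = 0 - j2.721e+05 Ω
  Z4: Z = 1/(jωC) = -j/(ω·C) = 0 - j6577 Ω
  Z5: Z = R = 1000 Ω
Step 3 — Bridge requires nodal analysis (the Z5 bridge couples midpoints C and D, so the two paths cannot be reduced to a simple series/parallel combination). Setting node B to ground and injecting 1 A at node A, the 3-node admittance system at A, C, D solves to V_A = Z_AB = 12.6 + j12.29 Ω = 17.6∠44.3° Ω.
Step 4 — Source phasor: V = 5∠30.0° V = 4.33 + j2.5 V.
Step 5 — Ohm's law: I = V / Z_total = (4.33 + j2.5) / (12.6 + j12.29) = 0.2753 - j0.07017 A.
Step 6 — Convert to polar: |I| = 0.2841 A, ∠I = -14.3°.

I = 0.2841∠-14.3° A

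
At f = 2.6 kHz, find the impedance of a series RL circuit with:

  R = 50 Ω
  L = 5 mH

Step 1 — Angular frequency: ω = 2π·f = 2π·2600 = 1.634e+04 rad/s.
Step 2 — Component impedances:
  R: Z = R = 50 Ω
  L: Z = jωL = j·1.634e+04·0.005 = 0 + j81.68 Ω
Step 3 — Series combination: Z_total = R + L = 50 + j81.68 Ω = 95.77∠58.5° Ω.

Z = 50 + j81.68 Ω = 95.77∠58.5° Ω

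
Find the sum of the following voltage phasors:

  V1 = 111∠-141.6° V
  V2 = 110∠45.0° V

Step 1 — Convert each phasor to rectangular form:
  V1 = 111·(cos(-141.6°) + j·sin(-141.6°)) = -86.99 - j68.95 V
  V2 = 110·(cos(45.0°) + j·sin(45.0°)) = 77.78 + j77.78 V
Step 2 — Sum components: V_total = -9.208 + j8.834 V.
Step 3 — Convert to polar: |V_total| = 12.76 V, ∠V_total = 136.2°.

V_total = 12.76∠136.2° V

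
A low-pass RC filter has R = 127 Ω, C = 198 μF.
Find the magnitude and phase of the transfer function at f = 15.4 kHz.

Step 1 — Angular frequency: ω = 2π·1.54e+04 = 9.676e+04 rad/s.
Step 2 — Transfer function: H(jω) = 1/(1 + jωRC).
Step 3 — Denominator: 1 + jωRC = 1 + j·9.676e+04·127·0.000198 = 1 + j2433.
Step 4 — H = 1.689e-07 - j0.000411.
Step 5 — Magnitude: |H| = 0.000411 (-67.7 dB); phase: φ = -90.0°.

|H| = 0.000411 (-67.7 dB), φ = -90.0°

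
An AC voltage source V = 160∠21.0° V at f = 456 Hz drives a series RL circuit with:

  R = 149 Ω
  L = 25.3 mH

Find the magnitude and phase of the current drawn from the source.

Step 1 — Angular frequency: ω = 2π·f = 2π·456 = 2865 rad/s.
Step 2 — Component impedances:
  R: Z = R = 149 Ω
  L: Z = jωL = j·2865·0.0253 = 0 + j72.49 Ω
Step 3 — Series combination: Z_total = R + L = 149 + j72.49 Ω = 165.7∠25.9° Ω.
Step 4 — Source phasor: V = 160∠21.0° V = 149.4 + j57.34 V.
Step 5 — Ohm's law: I = V / Z_total = (149.4 + j57.34) / (149 + j72.49) = 0.962 - j0.0832 A.
Step 6 — Convert to polar: |I| = 0.9656 A, ∠I = -4.9°.

I = 0.9656∠-4.9° A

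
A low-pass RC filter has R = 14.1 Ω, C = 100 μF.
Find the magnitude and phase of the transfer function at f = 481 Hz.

Step 1 — Angular frequency: ω = 2π·481 = 3022 rad/s.
Step 2 — Transfer function: H(jω) = 1/(1 + jωRC).
Step 3 — Denominator: 1 + jωRC = 1 + j·3022·14.1·0.0001 = 1 + j4.261.
Step 4 — H = 0.0522 - j0.2224.
Step 5 — Magnitude: |H| = 0.2285 (-12.8 dB); phase: φ = -76.8°.

|H| = 0.2285 (-12.8 dB), φ = -76.8°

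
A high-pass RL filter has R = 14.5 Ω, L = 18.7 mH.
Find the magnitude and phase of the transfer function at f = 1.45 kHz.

Step 1 — Angular frequency: ω = 2π·1450 = 9111 rad/s.
Step 2 — Transfer function: H(jω) = jωL/(R + jωL).
Step 3 — Numerator jωL = j·170.4; denominator R + jωL = 14.5 + j170.4.
Step 4 — H = 0.9928 + j0.0845.
Step 5 — Magnitude: |H| = 0.9964 (-0.0 dB); phase: φ = 4.9°.

|H| = 0.9964 (-0.0 dB), φ = 4.9°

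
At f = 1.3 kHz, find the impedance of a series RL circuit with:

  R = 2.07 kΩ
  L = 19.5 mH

Step 1 — Angular frequency: ω = 2π·f = 2π·1300 = 8168 rad/s.
Step 2 — Component impedances:
  R: Z = R = 2070 Ω
  L: Z = jωL = j·8168·0.0195 = 0 + j159.3 Ω
Step 3 — Series combination: Z_total = R + L = 2070 + j159.3 Ω = 2076∠4.4° Ω.

Z = 2070 + j159.3 Ω = 2076∠4.4° Ω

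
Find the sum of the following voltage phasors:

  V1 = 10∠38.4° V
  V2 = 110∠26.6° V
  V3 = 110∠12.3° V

Step 1 — Convert each phasor to rectangular form:
  V1 = 10·(cos(38.4°) + j·sin(38.4°)) = 7.837 + j6.211 V
  V2 = 110·(cos(26.6°) + j·sin(26.6°)) = 98.36 + j49.25 V
  V3 = 110·(cos(12.3°) + j·sin(12.3°)) = 107.5 + j23.43 V
Step 2 — Sum components: V_total = 213.7 + j78.9 V.
Step 3 — Convert to polar: |V_total| = 227.8 V, ∠V_total = 20.3°.

V_total = 227.8∠20.3° V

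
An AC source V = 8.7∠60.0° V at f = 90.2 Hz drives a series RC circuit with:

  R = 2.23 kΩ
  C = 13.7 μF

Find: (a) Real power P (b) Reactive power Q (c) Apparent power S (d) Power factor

Step 1 — Angular frequency: ω = 2π·f = 2π·90.2 = 566.7 rad/s.
Step 2 — Component impedances:
  R: Z = R = 2230 Ω
  C: Z = 1/(jωC) = -j/(ω·C) = 0 - j128.8 Ω
Step 3 — Series combination: Z_total = R + C = 2230 - j128.8 Ω = 2234∠-3.3° Ω.
Step 4 — Source phasor: V = 8.7∠60.0° V = 4.35 + j7.534 V.
Step 5 — Current: I = V / Z = 0.00175 + j0.00348 A = 0.003895∠63.3° A.
Step 6 — Complex power: S = V·I* = 0.03383 - j0.001954 VA.
Step 7 — Real power: P = Re(S) = 0.03383 W.
Step 8 — Reactive power: Q = Im(S) = -0.001954 VAR.
Step 9 — Apparent power: |S| = 0.03389 VA.
Step 10 — Power factor: PF = P/|S| = 0.9983 (leading).

(a) P = 0.03383 W  (b) Q = -0.001954 VAR  (c) S = 0.03389 VA  (d) PF = 0.9983 (leading)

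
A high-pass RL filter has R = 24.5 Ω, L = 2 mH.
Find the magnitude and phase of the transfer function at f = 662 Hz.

Step 1 — Angular frequency: ω = 2π·662 = 4159 rad/s.
Step 2 — Transfer function: H(jω) = jωL/(R + jωL).
Step 3 — Numerator jωL = j·8.319; denominator R + jωL = 24.5 + j8.319.
Step 4 — H = 0.1034 + j0.3044.
Step 5 — Magnitude: |H| = 0.3215 (-9.9 dB); phase: φ = 71.2°.

|H| = 0.3215 (-9.9 dB), φ = 71.2°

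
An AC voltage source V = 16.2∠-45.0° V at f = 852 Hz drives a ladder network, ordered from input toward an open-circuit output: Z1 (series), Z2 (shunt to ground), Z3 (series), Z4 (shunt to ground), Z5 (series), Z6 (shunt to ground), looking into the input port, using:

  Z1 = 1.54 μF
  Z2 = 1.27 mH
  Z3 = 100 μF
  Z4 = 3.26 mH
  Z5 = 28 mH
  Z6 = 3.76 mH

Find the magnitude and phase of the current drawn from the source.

Step 1 — Angular frequency: ω = 2π·f = 2π·852 = 5353 rad/s.
Step 2 — Component impedances:
  Z1: Z = 1/(jωC) = -j/(ω·C) = 0 - j121.3 Ω
  Z2: Z = jωL = j·5353·0.00127 = 0 + j6.799 Ω
  Z3: Z = 1/(jωC) = -j/(ω·C) = 0 - j1.868 Ω
  Z4: Z = jωL = j·5353·0.00326 = 0 + j17.45 Ω
  Z5: Z = jωL = j·5353·0.028 = 0 + j149.9 Ω
  Z6: Z = jωL = j·5353·0.00376 = 0 + j20.13 Ω
Step 3 — Ladder network (open output): work backward from the far end, alternating series and parallel combinations. Z_in = 0 - j116.7 Ω = 116.7∠-90.0° Ω.
Step 4 — Source phasor: V = 16.2∠-45.0° V = 11.46 - j11.46 V.
Step 5 — Ohm's law: I = V / Z_total = (11.46 - j11.46) / (0 - j116.7) = 0.09814 + j0.09814 A.
Step 6 — Convert to polar: |I| = 0.1388 A, ∠I = 45.0°.

I = 0.1388∠45.0° A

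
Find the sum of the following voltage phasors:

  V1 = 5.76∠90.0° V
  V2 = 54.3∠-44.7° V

Step 1 — Convert each phasor to rectangular form:
  V1 = 5.76·(cos(90.0°) + j·sin(90.0°)) = 0 + j5.76 V
  V2 = 54.3·(cos(-44.7°) + j·sin(-44.7°)) = 38.6 - j38.19 V
Step 2 — Sum components: V_total = 38.6 - j32.43 V.
Step 3 — Convert to polar: |V_total| = 50.41 V, ∠V_total = -40.0°.

V_total = 50.41∠-40.0° V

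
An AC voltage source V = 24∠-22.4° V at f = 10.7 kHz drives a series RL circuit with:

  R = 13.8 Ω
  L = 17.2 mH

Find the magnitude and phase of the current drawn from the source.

Step 1 — Angular frequency: ω = 2π·f = 2π·1.07e+04 = 6.723e+04 rad/s.
Step 2 — Component impedances:
  R: Z = R = 13.8 Ω
  L: Z = jωL = j·6.723e+04·0.0172 = 0 + j1156 Ω
Step 3 — Series combination: Z_total = R + L = 13.8 + j1156 Ω = 1156∠89.3° Ω.
Step 4 — Source phasor: V = 24∠-22.4° V = 22.19 - j9.146 V.
Step 5 — Ohm's law: I = V / Z_total = (22.19 - j9.146) / (13.8 + j1156) = -0.007679 - j0.01928 A.
Step 6 — Convert to polar: |I| = 0.02075 A, ∠I = -111.7°.

I = 0.02075∠-111.7° A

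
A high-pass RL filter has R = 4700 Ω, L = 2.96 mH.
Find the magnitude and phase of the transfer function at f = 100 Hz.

Step 1 — Angular frequency: ω = 2π·100 = 628.3 rad/s.
Step 2 — Transfer function: H(jω) = jωL/(R + jωL).
Step 3 — Numerator jωL = j·1.86; denominator R + jωL = 4700 + j1.86.
Step 4 — H = 1.566e-07 + j0.0003957.
Step 5 — Magnitude: |H| = 0.0003957 (-68.1 dB); phase: φ = 90.0°.

|H| = 0.0003957 (-68.1 dB), φ = 90.0°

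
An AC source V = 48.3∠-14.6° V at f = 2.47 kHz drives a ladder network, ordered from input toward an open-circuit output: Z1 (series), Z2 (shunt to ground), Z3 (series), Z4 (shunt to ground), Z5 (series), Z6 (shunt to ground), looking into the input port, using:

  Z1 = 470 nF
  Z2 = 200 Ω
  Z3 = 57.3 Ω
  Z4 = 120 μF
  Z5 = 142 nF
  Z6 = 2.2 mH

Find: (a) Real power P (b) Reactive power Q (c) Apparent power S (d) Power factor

Step 1 — Angular frequency: ω = 2π·f = 2π·2470 = 1.552e+04 rad/s.
Step 2 — Component impedances:
  Z1: Z = 1/(jωC) = -j/(ω·C) = 0 - j137.1 Ω
  Z2: Z = R = 200 Ω
  Z3: Z = R = 57.3 Ω
  Z4: Z = 1/(jωC) = -j/(ω·C) = 0 - j0.537 Ω
  Z5: Z = 1/(jωC) = -j/(ω·C) = 0 - j453.8 Ω
  Z6: Z = jωL = j·1.552e+04·0.0022 = 0 + j34.14 Ω
Step 3 — Ladder network (open output): work backward from the far end, alternating series and parallel combinations. Z_in = 44.54 - j137.4 Ω = 144.5∠-72.0° Ω.
Step 4 — Source phasor: V = 48.3∠-14.6° V = 46.74 - j12.17 V.
Step 5 — Current: I = V / Z = 0.1799 + j0.2818 A = 0.3344∠57.4° A.
Step 6 — Complex power: S = V·I* = 4.979 - j15.36 VA.
Step 7 — Real power: P = Re(S) = 4.979 W.
Step 8 — Reactive power: Q = Im(S) = -15.36 VAR.
Step 9 — Apparent power: |S| = 16.15 VA.
Step 10 — Power factor: PF = P/|S| = 0.3083 (leading).

(a) P = 4.979 W  (b) Q = -15.36 VAR  (c) S = 16.15 VA  (d) PF = 0.3083 (leading)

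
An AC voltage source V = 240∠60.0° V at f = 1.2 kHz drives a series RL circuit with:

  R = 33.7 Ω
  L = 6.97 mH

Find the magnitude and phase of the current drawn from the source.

Step 1 — Angular frequency: ω = 2π·f = 2π·1200 = 7540 rad/s.
Step 2 — Component impedances:
  R: Z = R = 33.7 Ω
  L: Z = jωL = j·7540·0.00697 = 0 + j52.55 Ω
Step 3 — Series combination: Z_total = R + L = 33.7 + j52.55 Ω = 62.43∠57.3° Ω.
Step 4 — Source phasor: V = 240∠60.0° V = 120 + j207.8 V.
Step 5 — Ohm's law: I = V / Z_total = (120 + j207.8) / (33.7 + j52.55) = 3.84 + j0.1791 A.
Step 6 — Convert to polar: |I| = 3.844 A, ∠I = 2.7°.

I = 3.844∠2.7° A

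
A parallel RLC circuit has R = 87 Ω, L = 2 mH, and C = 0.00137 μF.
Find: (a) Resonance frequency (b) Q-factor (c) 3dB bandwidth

Step 1 — Resonance: ω₀ = 1/√(LC) = 1/√(0.002·1.37e-09) = 6.041e+05 rad/s.
Step 2 — f₀ = ω₀/(2π) = 9.615e+04 Hz.
Step 3 — Parallel Q: Q = R/(ω₀L) = 87/(6.041e+05·0.002) = 0.07201.
Step 4 — Bandwidth: Δω = ω₀/Q = 8.39e+06 rad/s; BW = Δω/(2π) = 1.335e+06 Hz.

(a) f₀ = 9.615e+04 Hz  (b) Q = 0.07201  (c) BW = 1.335e+06 Hz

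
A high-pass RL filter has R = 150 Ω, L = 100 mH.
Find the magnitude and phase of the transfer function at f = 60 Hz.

Step 1 — Angular frequency: ω = 2π·60 = 377 rad/s.
Step 2 — Transfer function: H(jω) = jωL/(R + jωL).
Step 3 — Numerator jωL = j·37.7; denominator R + jωL = 150 + j37.7.
Step 4 — H = 0.05941 + j0.2364.
Step 5 — Magnitude: |H| = 0.2437 (-12.3 dB); phase: φ = 75.9°.

|H| = 0.2437 (-12.3 dB), φ = 75.9°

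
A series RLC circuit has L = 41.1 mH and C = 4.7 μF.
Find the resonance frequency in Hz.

Step 1 — Resonance condition Im(Z)=0 gives ω₀ = 1/√(LC).
Step 2 — ω₀ = 1/√(0.0411·4.7e-06) = 2275 rad/s.
Step 3 — f₀ = ω₀/(2π) = 362.1 Hz.

f₀ = 362.1 Hz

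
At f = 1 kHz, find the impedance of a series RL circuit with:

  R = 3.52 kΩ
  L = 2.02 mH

Step 1 — Angular frequency: ω = 2π·f = 2π·1000 = 6283 rad/s.
Step 2 — Component impedances:
  R: Z = R = 3520 Ω
  L: Z = jωL = j·6283·0.00202 = 0 + j12.69 Ω
Step 3 — Series combination: Z_total = R + L = 3520 + j12.69 Ω = 3520∠0.2° Ω.

Z = 3520 + j12.69 Ω = 3520∠0.2° Ω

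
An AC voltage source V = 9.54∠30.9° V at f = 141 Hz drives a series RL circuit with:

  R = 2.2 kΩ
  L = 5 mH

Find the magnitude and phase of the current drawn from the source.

Step 1 — Angular frequency: ω = 2π·f = 2π·141 = 885.9 rad/s.
Step 2 — Component impedances:
  R: Z = R = 2200 Ω
  L: Z = jωL = j·885.9·0.005 = 0 + j4.43 Ω
Step 3 — Series combination: Z_total = R + L = 2200 + j4.43 Ω = 2200∠0.1° Ω.
Step 4 — Source phasor: V = 9.54∠30.9° V = 8.186 + j4.899 V.
Step 5 — Ohm's law: I = V / Z_total = (8.186 + j4.899) / (2200 + j4.43) = 0.003725 + j0.002219 A.
Step 6 — Convert to polar: |I| = 0.004336 A, ∠I = 30.8°.

I = 0.004336∠30.8° A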